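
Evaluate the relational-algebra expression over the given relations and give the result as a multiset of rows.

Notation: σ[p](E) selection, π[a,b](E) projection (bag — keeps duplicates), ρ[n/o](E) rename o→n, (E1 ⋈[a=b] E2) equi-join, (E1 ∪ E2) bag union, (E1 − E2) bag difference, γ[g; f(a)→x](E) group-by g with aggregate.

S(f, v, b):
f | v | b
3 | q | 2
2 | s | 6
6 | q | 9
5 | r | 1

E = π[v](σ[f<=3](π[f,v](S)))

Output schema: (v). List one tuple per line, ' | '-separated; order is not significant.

Subexpression sizes:
  S → 4
  π[f,v](S) → 4
  σ[f<=3](π[f,v](S)) → 2
  π[v](σ[f<=3](π[f,v](S))) → 2

== RESULT ==
v
q
s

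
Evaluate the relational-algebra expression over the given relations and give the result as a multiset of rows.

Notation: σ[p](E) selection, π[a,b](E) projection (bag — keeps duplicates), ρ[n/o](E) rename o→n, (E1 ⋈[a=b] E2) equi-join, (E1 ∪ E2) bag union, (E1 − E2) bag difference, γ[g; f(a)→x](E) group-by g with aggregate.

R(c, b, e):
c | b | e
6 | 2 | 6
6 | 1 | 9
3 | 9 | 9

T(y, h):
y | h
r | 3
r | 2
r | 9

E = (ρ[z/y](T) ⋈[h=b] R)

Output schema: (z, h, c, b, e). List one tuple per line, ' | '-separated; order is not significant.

Row counts bottom-up:
  T → 3
  ρ[z/y](T) → 3
  R → 3
  (ρ[z/y](T) ⋈[h=b] R) → 2

== RESULT ==
z | h | c | b | e
r | 2 | 6 | 2 | 6
r | 9 | 3 | 9 | 9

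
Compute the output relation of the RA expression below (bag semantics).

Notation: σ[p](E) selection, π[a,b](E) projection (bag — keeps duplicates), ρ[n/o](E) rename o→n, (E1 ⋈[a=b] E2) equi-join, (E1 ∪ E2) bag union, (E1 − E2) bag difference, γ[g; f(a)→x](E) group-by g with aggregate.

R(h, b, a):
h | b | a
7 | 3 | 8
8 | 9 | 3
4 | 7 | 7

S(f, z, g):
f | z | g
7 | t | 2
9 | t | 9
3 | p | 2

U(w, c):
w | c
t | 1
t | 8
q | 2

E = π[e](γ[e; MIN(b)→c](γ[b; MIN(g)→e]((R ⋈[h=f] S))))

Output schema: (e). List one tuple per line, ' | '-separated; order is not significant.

Subexpression sizes:
  R → 3
  S → 3
  (R ⋈[h=f] S) → 1
  γ[b; MIN(g)→e]((R ⋈[h=f] S)) → 1
  γ[e; MIN(b)→c](γ[b; MIN(g)→e]((R ⋈[h=f] S))) → 1
  π[e](γ[e; MIN(b)→c](γ[b; MIN(g)→e]((R ⋈[h=f] S)))) → 1

== RESULT ==
e
2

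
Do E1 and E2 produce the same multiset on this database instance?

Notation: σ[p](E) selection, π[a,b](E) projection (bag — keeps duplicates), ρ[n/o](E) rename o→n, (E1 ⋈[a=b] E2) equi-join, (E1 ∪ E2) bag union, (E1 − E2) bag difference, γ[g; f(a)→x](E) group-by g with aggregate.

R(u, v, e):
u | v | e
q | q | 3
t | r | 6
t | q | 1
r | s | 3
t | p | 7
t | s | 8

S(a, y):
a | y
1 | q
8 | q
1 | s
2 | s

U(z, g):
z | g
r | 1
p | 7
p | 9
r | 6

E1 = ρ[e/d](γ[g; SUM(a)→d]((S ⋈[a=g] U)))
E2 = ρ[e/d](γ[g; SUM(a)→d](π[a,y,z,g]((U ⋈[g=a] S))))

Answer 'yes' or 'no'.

E1 per-node cardinality:
  S → 4
  U → 4
  (S ⋈[a=g] U) → 2
  γ[g; SUM(a)→d]((S ⋈[a=g] U)) → 1
  ρ[e/d](γ[g; SUM(a)→d]((S ⋈[a=g] U))) → 1
E2 per-node cardinality:
  U → 4
  S → 4
  (U ⋈[g=a] S) → 2
  π[a,y,z,g]((U ⋈[g=a] S)) → 2
  γ[g; SUM(a)→d](π[a,y,z,g]((U ⋈[g=a] S))) → 1
  ρ[e/d](γ[g; SUM(a)→d](π[a,y,z,g]((U ⋈[g=a] S)))) → 1

E1 and E2 produce the same multiset:
g | e
1 | 2

yes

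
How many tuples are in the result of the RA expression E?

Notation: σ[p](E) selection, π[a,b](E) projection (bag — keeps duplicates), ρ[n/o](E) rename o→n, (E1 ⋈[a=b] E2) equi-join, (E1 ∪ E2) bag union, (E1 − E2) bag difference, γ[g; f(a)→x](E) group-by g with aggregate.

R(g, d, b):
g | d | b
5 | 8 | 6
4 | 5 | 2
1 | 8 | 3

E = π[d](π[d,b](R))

Row counts bottom-up:
  R → 3
  π[d,b](R) → 3
  π[d](π[d,b](R)) → 3

|E| = 3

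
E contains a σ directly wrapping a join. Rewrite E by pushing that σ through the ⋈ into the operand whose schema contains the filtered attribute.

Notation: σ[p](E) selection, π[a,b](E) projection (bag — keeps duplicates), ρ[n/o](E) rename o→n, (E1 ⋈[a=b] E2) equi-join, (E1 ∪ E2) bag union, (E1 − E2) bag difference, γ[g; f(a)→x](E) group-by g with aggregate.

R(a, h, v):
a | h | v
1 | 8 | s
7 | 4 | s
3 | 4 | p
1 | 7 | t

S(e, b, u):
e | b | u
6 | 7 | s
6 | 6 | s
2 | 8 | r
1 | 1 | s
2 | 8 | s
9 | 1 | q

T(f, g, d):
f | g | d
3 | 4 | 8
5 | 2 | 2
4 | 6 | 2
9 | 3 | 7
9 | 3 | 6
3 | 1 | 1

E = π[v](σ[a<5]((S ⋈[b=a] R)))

σ filters on a, owned by the right side.
E' = π[v]((S ⋈[b=a] σ[a<5](R)))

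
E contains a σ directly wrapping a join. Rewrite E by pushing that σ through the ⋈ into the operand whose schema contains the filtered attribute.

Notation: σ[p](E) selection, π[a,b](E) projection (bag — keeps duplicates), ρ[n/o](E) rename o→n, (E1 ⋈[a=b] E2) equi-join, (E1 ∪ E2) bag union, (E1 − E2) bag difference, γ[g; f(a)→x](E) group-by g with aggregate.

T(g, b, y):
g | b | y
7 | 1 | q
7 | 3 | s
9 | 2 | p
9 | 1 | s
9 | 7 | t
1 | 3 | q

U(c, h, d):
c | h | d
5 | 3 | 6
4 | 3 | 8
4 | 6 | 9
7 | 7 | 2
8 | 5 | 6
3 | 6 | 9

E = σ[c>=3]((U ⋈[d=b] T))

σ filters on c, owned by the left side.
E' = (σ[c>=3](U) ⋈[d=b] T)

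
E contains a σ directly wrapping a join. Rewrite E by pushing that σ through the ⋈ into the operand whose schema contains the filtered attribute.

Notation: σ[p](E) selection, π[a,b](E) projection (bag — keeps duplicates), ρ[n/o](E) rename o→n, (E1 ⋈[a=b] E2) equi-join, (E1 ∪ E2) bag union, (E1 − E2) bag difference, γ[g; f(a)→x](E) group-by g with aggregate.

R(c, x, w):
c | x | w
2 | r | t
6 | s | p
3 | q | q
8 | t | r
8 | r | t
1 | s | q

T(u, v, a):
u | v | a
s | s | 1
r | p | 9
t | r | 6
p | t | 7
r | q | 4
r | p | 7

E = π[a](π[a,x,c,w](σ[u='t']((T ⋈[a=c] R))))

σ filters on u, owned by the left side.
E' = π[a](π[a,x,c,w]((σ[u='t'](T) ⋈[a=c] R)))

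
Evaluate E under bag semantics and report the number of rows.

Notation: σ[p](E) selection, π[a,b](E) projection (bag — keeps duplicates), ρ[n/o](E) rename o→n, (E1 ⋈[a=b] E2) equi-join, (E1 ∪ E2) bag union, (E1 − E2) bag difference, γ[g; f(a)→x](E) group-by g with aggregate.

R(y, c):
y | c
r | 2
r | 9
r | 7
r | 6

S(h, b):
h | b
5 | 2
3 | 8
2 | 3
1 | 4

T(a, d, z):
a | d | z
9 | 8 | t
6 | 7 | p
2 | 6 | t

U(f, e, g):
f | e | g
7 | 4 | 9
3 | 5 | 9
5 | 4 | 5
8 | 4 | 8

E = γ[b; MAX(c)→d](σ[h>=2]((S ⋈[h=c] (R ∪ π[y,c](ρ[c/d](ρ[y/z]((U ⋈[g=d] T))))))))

Row counts bottom-up:
  S → 4
  R → 4
  U → 4
  T → 3
  (U ⋈[g=d] T) → 1
  ρ[y/z]((U ⋈[g=d] T)) → 1
  ρ[c/d](ρ[y/z]((U ⋈[g=d] T))) → 1
  π[y,c](ρ[c/d](ρ[y/z]((U ⋈[g=d] T)))) → 1
  (R ∪ π[y,c](ρ[c/d](ρ[y/z]((U ⋈[g=d] T))))) → 5
  (S ⋈[h=c] (R ∪ π[y,c](ρ[c/d](ρ[y/z]((U ⋈[g=d] T)))))) → 1
  σ[h>=2]((S ⋈[h=c] (R ∪ π[y,c](ρ[c/d](ρ[y/z]((U ⋈[g=d] T))))))) → 1
  γ[b; MAX(c)→d](σ[h>=2]((S ⋈[h=c] (R ∪ π[y,c](ρ[c/d](ρ[y/z]((U ⋈[g=d] T)))))))) → 1

|E| = 1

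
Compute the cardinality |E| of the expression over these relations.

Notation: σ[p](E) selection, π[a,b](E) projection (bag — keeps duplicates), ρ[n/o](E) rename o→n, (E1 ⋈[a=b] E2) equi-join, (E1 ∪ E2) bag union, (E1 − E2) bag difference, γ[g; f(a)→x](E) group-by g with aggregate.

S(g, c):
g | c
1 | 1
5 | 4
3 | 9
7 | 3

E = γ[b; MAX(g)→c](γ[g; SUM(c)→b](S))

Row counts bottom-up:
  S → 4
  γ[g; SUM(c)→b](S) → 4
  γ[b; MAX(g)→c](γ[g; SUM(c)→b](S)) → 4

|E| = 4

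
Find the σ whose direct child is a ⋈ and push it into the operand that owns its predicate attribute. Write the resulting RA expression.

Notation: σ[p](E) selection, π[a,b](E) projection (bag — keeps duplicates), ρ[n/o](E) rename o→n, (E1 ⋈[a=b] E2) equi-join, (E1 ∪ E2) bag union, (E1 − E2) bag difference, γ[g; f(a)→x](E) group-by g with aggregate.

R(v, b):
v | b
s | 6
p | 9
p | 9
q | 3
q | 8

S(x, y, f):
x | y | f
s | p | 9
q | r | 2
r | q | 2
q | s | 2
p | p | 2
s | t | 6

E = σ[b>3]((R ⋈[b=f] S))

σ filters on b, owned by the left side.
E' = (σ[b>3](R) ⋈[b=f] S)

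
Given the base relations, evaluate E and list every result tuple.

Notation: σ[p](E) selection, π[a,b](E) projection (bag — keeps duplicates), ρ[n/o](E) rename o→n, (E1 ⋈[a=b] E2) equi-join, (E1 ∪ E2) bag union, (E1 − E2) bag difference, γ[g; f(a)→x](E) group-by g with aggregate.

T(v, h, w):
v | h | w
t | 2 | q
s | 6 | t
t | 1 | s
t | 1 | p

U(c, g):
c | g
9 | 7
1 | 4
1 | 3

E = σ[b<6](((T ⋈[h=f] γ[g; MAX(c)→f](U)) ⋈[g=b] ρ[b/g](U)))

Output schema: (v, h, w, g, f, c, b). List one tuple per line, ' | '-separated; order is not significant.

Stepwise |·|:
  T → 4
  U → 3
  γ[g; MAX(c)→f](U) → 3
  (T ⋈[h=f] γ[g; MAX(c)→f](U)) → 4
  U → 3
  ρ[b/g](U) → 3
  ((T ⋈[h=f] γ[g; MAX(c)→f](U)) ⋈[g=b] ρ[b/g](U)) → 4
  σ[b<6](((T ⋈[h=f] γ[g; MAX(c)→f](U)) ⋈[g=b] ρ[b/g](U))) → 4

== RESULT ==
v | h | w | g | f | c | b
t | 1 | p | 3 | 1 | 1 | 3
t | 1 | p | 4 | 1 | 1 | 4
t | 1 | s | 3 | 1 | 1 | 3
t | 1 | s | 4 | 1 | 1 | 4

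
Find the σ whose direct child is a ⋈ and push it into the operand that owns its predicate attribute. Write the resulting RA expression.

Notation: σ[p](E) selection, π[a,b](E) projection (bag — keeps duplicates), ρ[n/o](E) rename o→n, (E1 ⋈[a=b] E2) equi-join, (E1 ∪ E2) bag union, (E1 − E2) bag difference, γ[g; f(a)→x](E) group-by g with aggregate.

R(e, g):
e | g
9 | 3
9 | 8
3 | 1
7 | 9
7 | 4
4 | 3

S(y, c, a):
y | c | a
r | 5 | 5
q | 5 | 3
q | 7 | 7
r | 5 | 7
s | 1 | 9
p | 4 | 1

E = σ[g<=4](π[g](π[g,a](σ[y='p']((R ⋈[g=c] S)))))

σ filters on y, owned by the right side.
E' = σ[g<=4](π[g](π[g,a]((R ⋈[g=c] σ[y='p'](S)))))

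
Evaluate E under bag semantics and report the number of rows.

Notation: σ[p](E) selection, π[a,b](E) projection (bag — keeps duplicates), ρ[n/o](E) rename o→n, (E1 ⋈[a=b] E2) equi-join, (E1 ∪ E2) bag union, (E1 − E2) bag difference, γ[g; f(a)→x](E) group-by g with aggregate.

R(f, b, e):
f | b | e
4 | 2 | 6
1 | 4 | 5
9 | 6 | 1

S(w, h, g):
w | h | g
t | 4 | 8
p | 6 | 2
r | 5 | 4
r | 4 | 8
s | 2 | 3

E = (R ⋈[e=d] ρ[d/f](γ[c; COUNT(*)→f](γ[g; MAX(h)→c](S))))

Stepwise |·|:
  R → 3
  S → 5
  γ[g; MAX(h)→c](S) → 4
  γ[c; COUNT(*)→f](γ[g; MAX(h)→c](S)) → 4
  ρ[d/f](γ[c; COUNT(*)→f](γ[g; MAX(h)→c](S))) → 4
  (R ⋈[e=d] ρ[d/f](γ[c; COUNT(*)→f](γ[g; MAX(h)→c](S)))) → 4

|E| = 4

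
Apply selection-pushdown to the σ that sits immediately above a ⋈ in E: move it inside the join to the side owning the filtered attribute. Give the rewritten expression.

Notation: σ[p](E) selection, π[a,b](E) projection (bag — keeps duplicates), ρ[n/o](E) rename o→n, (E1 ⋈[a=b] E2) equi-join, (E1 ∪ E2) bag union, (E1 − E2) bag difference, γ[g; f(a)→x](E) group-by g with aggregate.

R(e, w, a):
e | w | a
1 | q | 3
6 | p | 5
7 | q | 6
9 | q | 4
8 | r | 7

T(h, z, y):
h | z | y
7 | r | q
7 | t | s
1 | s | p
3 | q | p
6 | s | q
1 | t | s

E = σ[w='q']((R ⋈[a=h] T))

σ filters on w, owned by the left side.
E' = (σ[w='q'](R) ⋈[a=h] T)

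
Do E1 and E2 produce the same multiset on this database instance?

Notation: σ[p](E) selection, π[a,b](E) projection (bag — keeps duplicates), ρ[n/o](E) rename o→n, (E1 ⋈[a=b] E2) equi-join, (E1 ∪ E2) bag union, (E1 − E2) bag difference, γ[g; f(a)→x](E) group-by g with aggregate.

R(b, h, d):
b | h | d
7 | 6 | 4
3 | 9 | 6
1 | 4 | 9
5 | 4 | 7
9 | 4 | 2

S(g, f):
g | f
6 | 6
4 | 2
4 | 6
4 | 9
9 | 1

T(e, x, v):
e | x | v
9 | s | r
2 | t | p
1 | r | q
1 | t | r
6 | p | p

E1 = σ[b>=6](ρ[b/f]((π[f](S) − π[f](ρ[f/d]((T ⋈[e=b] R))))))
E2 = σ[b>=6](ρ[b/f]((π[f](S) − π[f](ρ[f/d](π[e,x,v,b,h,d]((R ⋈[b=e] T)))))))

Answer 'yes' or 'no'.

E1 row counts bottom-up:
  S → 5
  π[f](S) → 5
  T → 5
  R → 5
  (T ⋈[e=b] R) → 3
  ρ[f/d]((T ⋈[e=b] R)) → 3
  π[f](ρ[f/d]((T ⋈[e=b] R))) → 3
  (π[f](S) − π[f](ρ[f/d]((T ⋈[e=b] R)))) → 3
  ρ[b/f]((π[f](S) − π[f](ρ[f/d]((T ⋈[e=b] R))))) → 3
  σ[b>=6](ρ[b/f]((π[f](S) − π[f](ρ[f/d]((T ⋈[e=b] R)))))) → 2
E2 row counts bottom-up:
  S → 5
  π[f](S) → 5
  R → 5
  T → 5
  (R ⋈[b=e] T) → 3
  π[e,x,v,b,h,d]((R ⋈[b=e] T)) → 3
  ρ[f/d](π[e,x,v,b,h,d]((R ⋈[b=e] T))) → 3
  π[f](ρ[f/d](π[e,x,v,b,h,d]((R ⋈[b=e] T)))) → 3
  (π[f](S) − π[f](ρ[f/d](π[e,x,v,b,h,d]((R ⋈[b=e] T))))) → 3
  ρ[b/f]((π[f](S) − π[f](ρ[f/d](π[e,x,v,b,h,d]((R ⋈[b=e] T)))))) → 3
  σ[b>=6](ρ[b/f]((π[f](S) − π[f](ρ[f/d](π[e,x,v,b,h,d]((R ⋈[b=e] T))))))) → 2

E1 and E2 produce the same multiset:
b
6
6

yes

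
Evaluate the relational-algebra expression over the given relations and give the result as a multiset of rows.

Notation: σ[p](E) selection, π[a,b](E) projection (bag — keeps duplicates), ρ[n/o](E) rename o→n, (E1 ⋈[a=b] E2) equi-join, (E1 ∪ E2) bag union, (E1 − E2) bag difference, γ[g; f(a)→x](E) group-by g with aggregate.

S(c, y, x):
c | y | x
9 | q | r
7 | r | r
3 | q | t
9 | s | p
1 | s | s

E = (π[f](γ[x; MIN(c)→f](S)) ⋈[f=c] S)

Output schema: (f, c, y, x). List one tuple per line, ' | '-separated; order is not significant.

Subexpression sizes:
  S → 5
  γ[x; MIN(c)→f](S) → 4
  π[f](γ[x; MIN(c)→f](S)) → 4
  S → 5
  (π[f](γ[x; MIN(c)→f](S)) ⋈[f=c] S) → 5

== RESULT ==
f | c | y | x
1 | 1 | s | s
3 | 3 | q | t
7 | 7 | r | r
9 | 9 | q | r
9 | 9 | s | p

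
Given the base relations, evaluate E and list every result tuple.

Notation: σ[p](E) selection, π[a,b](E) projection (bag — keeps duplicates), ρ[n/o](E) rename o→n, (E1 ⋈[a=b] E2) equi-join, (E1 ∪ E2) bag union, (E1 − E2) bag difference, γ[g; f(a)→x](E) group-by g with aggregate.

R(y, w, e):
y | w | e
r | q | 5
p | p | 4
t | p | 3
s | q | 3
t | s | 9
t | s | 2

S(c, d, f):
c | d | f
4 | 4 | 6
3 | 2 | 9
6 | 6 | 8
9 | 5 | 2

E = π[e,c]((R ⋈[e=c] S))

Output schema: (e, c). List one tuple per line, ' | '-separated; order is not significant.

Per-node cardinality:
  R → 6
  S → 4
  (R ⋈[e=c] S) → 4
  π[e,c]((R ⋈[e=c] S)) → 4

== RESULT ==
e | c
3 | 3
3 | 3
4 | 4
9 | 9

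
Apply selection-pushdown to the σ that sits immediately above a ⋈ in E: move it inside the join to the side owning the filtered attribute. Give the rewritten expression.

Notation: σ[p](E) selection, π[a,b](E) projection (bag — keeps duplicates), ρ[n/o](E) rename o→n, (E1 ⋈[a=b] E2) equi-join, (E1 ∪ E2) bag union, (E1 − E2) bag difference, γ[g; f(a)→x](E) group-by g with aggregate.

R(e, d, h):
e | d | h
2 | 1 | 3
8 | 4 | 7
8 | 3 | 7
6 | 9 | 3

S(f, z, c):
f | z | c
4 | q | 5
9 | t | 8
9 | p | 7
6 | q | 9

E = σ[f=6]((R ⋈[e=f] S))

σ filters on f, owned by the right side.
E' = (R ⋈[e=f] σ[f=6](S))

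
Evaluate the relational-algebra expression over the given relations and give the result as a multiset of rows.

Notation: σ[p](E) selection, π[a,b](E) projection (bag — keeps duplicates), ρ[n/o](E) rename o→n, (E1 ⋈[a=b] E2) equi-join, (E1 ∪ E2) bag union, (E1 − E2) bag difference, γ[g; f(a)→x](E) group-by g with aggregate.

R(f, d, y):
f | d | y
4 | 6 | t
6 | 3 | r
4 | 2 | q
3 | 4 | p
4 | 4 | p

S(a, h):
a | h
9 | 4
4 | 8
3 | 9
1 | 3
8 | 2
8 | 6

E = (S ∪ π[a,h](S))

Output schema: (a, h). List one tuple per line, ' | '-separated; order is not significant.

Stepwise |·|:
  S → 6
  S → 6
  π[a,h](S) → 6
  (S ∪ π[a,h](S)) → 12

== RESULT ==
a | h
1 | 3
1 | 3
3 | 9
3 | 9
4 | 8
4 | 8
8 | 2
8 | 2
8 | 6
8 | 6
9 | 4
9 | 4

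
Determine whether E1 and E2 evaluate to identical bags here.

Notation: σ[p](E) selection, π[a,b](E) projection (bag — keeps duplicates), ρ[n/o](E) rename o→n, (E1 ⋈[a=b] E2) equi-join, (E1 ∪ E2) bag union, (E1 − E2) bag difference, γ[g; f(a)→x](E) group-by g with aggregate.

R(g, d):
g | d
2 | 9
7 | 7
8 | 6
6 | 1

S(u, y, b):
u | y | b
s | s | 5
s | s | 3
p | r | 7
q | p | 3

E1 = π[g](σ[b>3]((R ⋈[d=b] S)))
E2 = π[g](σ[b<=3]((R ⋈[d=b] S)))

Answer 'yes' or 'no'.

E1 row counts bottom-up:
  R → 4
  S → 4
  (R ⋈[d=b] S) → 1
  σ[b>3]((R ⋈[d=b] S)) → 1
  π[g](σ[b>3]((R ⋈[d=b] S))) → 1
E2 row counts bottom-up:
  R → 4
  S → 4
  (R ⋈[d=b] S) → 1
  σ[b<=3]((R ⋈[d=b] S)) → 0
  π[g](σ[b<=3]((R ⋈[d=b] S))) → 0

E1 result:
g
7
E2 result:
g
(0 rows)
Witness: (7,) appears 1× in E1 but 0× in E2.

no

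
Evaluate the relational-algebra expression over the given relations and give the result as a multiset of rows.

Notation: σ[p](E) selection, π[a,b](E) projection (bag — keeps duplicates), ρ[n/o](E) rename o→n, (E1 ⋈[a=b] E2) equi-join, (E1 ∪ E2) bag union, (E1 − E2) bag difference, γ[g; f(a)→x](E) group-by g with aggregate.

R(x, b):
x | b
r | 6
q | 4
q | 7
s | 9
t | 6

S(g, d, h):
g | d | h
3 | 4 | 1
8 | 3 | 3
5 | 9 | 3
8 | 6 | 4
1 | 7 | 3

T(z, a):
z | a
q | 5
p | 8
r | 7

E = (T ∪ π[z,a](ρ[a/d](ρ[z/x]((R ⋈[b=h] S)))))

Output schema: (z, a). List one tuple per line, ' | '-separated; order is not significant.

Stepwise |·|:
  T → 3
  R → 5
  S → 5
  (R ⋈[b=h] S) → 1
  ρ[z/x]((R ⋈[b=h] S)) → 1
  ρ[a/d](ρ[z/x]((R ⋈[b=h] S))) → 1
  π[z,a](ρ[a/d](ρ[z/x]((R ⋈[b=h] S)))) → 1
  (T ∪ π[z,a](ρ[a/d](ρ[z/x]((R ⋈[b=h] S))))) → 4

== RESULT ==
z | a
p | 8
q | 5
q | 6
r | 7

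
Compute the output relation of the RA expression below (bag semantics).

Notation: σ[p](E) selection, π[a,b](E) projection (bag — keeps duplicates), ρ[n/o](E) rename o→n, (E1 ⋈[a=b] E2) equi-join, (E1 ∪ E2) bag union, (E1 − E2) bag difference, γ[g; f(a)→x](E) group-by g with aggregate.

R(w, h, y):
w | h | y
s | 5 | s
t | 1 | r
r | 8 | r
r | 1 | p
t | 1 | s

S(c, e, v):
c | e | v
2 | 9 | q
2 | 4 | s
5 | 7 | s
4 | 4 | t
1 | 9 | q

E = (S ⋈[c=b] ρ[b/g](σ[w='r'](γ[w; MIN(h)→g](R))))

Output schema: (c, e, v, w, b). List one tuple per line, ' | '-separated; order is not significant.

Per-node cardinality:
  S → 5
  R → 5
  γ[w; MIN(h)→g](R) → 3
  σ[w='r'](γ[w; MIN(h)→g](R)) → 1
  ρ[b/g](σ[w='r'](γ[w; MIN(h)→g](R))) → 1
  (S ⋈[c=b] ρ[b/g](σ[w='r'](γ[w; MIN(h)→g](R)))) → 1

== RESULT ==
c | e | v | w | b
1 | 9 | q | r | 1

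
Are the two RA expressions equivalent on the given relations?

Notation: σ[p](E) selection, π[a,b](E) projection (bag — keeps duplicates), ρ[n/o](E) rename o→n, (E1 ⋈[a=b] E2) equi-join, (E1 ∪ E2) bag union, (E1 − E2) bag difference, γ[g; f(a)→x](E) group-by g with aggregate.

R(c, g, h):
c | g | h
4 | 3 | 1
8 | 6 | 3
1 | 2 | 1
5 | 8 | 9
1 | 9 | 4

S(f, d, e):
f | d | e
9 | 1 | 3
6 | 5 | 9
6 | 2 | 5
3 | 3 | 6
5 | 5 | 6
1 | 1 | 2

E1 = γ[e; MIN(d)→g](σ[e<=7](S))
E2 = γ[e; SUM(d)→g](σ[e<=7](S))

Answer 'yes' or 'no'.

E1 per-node cardinality:
  S → 6
  σ[e<=7](S) → 5
  γ[e; MIN(d)→g](σ[e<=7](S)) → 4
E2 per-node cardinality:
  S → 6
  σ[e<=7](S) → 5
  γ[e; SUM(d)→g](σ[e<=7](S)) → 4

E1 result:
e | g
2 | 1
3 | 1
5 | 2
6 | 3
E2 result:
e | g
2 | 1
3 | 1
5 | 2
6 | 8
Witness: (6, 8) appears 0× in E1 but 1× in E2.

no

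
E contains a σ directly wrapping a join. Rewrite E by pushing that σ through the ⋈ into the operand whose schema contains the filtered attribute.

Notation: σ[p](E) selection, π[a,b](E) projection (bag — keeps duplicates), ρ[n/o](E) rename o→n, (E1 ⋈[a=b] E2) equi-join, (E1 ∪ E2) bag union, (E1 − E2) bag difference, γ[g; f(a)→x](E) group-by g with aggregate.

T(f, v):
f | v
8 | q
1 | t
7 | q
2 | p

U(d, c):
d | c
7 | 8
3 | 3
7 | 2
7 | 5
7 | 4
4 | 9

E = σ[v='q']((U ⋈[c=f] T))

σ filters on v, owned by the right side.
E' = (U ⋈[c=f] σ[v='q'](T))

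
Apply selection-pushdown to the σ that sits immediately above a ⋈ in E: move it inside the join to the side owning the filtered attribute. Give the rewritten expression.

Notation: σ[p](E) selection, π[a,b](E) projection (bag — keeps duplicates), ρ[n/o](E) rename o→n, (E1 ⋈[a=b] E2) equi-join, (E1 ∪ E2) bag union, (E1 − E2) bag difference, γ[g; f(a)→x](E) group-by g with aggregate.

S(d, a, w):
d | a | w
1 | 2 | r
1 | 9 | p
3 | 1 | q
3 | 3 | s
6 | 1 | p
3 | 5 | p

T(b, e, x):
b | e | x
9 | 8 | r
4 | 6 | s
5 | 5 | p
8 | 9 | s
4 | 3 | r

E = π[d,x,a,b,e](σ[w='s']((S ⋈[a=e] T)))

σ filters on w, owned by the left side.
E' = π[d,x,a,b,e]((σ[w='s'](S) ⋈[a=e] T))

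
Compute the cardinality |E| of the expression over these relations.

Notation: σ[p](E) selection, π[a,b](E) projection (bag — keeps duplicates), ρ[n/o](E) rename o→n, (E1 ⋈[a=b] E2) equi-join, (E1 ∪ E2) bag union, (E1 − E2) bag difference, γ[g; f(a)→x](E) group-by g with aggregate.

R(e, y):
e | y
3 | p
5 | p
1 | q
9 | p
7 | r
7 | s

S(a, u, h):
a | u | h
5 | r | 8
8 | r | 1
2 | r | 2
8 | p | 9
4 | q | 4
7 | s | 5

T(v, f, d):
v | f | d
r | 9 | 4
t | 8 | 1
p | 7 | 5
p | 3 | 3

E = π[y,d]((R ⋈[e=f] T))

Subexpression sizes:
  R → 6
  T → 4
  (R ⋈[e=f] T) → 4
  π[y,d]((R ⋈[e=f] T)) → 4

|E| = 4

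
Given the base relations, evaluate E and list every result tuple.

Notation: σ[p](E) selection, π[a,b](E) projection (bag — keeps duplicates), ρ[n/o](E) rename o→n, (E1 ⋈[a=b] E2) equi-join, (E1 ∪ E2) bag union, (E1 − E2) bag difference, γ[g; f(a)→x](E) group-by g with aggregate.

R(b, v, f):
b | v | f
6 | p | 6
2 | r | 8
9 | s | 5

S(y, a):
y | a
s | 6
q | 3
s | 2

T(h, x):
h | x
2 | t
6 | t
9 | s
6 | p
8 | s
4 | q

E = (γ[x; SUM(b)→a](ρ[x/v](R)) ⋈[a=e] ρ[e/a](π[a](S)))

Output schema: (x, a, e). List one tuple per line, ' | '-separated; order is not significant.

Per-node cardinality:
  R → 3
  ρ[x/v](R) → 3
  γ[x; SUM(b)→a](ρ[x/v](R)) → 3
  S → 3
  π[a](S) → 3
  ρ[e/a](π[a](S)) → 3
  (γ[x; SUM(b)→a](ρ[x/v](R)) ⋈[a=e] ρ[e/a](π[a](S))) → 2

== RESULT ==
x | a | e
p | 6 | 6
r | 2 | 2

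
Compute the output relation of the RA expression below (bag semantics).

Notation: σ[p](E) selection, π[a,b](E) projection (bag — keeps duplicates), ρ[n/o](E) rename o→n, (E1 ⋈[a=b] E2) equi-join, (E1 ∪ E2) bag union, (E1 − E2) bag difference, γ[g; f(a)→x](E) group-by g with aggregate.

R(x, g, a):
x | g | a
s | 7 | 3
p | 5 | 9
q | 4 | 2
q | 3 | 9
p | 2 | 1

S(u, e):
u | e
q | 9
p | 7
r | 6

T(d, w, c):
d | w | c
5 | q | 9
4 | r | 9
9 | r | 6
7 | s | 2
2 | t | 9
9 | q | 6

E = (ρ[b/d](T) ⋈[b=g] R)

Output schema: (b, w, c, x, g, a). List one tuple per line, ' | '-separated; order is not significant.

Per-node cardinality:
  T → 6
  ρ[b/d](T) → 6
  R → 5
  (ρ[b/d](T) ⋈[b=g] R) → 4

== RESULT ==
b | w | c | x | g | a
2 | t | 9 | p | 2 | 1
4 | r | 9 | q | 4 | 2
5 | q | 9 | p | 5 | 9
7 | s | 2 | s | 7 | 3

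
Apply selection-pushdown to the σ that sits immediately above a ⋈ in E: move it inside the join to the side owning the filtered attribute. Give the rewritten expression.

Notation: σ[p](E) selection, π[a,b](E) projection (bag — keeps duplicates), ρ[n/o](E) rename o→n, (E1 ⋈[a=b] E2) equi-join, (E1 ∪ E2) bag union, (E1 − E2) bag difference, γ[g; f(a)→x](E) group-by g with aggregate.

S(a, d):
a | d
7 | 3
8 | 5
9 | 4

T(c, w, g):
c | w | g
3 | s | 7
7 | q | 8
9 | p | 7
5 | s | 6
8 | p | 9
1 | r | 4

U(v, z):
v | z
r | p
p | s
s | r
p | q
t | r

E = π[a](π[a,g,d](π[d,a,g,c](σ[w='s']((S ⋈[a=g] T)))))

σ filters on w, owned by the right side.
E' = π[a](π[a,g,d](π[d,a,g,c]((S ⋈[a=g] σ[w='s'](T)))))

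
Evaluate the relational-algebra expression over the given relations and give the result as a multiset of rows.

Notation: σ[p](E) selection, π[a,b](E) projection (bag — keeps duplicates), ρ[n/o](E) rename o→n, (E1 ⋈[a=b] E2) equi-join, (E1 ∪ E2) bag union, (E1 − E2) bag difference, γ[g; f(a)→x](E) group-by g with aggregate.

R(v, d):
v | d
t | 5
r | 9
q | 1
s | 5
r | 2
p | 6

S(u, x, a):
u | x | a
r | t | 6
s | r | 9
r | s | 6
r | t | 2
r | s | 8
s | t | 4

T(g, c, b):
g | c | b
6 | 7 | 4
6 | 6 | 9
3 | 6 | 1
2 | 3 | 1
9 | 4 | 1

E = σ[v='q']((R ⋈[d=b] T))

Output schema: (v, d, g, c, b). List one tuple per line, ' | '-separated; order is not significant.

Stepwise |·|:
  R → 6
  T → 5
  (R ⋈[d=b] T) → 4
  σ[v='q']((R ⋈[d=b] T)) → 3

== RESULT ==
v | d | g | c | b
q | 1 | 2 | 3 | 1
q | 1 | 3 | 6 | 1
q | 1 | 9 | 4 | 1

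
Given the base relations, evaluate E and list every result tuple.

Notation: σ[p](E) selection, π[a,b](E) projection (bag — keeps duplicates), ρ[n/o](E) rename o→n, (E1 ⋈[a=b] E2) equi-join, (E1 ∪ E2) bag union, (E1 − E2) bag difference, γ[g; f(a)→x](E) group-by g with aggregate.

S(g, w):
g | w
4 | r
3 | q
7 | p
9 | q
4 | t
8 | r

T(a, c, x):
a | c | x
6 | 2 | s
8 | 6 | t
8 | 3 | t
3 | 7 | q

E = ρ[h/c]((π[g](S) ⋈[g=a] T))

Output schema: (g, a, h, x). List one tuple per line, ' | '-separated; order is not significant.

Row counts bottom-up:
  S → 6
  π[g](S) → 6
  T → 4
  (π[g](S) ⋈[g=a] T) → 3
  ρ[h/c]((π[g](S) ⋈[g=a] T)) → 3

== RESULT ==
g | a | h | x
3 | 3 | 7 | q
8 | 8 | 3 | t
8 | 8 | 6 | t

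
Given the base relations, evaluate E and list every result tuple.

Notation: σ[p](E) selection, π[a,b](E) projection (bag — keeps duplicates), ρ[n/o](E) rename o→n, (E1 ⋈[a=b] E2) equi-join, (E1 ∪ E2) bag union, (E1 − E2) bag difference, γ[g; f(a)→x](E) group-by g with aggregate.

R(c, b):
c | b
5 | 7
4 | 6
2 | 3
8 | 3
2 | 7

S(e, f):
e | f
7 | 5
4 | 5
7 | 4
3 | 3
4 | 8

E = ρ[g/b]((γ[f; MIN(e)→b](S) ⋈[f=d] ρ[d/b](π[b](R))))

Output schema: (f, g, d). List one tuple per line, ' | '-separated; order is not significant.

Per-node cardinality:
  S → 5
  γ[f; MIN(e)→b](S) → 4
  R → 5
  π[b](R) → 5
  ρ[d/b](π[b](R)) → 5
  (γ[f; MIN(e)→b](S) ⋈[f=d] ρ[d/b](π[b](R))) → 2
  ρ[g/b]((γ[f; MIN(e)→b](S) ⋈[f=d] ρ[d/b](π[b](R)))) → 2

== RESULT ==
f | g | d
3 | 3 | 3
3 | 3 | 3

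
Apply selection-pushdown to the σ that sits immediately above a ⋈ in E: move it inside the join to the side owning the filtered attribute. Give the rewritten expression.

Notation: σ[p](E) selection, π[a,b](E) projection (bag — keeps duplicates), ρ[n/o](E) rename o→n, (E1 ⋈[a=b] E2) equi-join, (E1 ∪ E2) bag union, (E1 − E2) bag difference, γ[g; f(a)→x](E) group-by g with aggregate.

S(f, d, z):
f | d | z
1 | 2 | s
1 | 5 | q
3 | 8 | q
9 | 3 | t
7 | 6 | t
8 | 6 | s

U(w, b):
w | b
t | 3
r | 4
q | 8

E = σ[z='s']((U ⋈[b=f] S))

σ filters on z, owned by the right side.
E' = (U ⋈[b=f] σ[z='s'](S))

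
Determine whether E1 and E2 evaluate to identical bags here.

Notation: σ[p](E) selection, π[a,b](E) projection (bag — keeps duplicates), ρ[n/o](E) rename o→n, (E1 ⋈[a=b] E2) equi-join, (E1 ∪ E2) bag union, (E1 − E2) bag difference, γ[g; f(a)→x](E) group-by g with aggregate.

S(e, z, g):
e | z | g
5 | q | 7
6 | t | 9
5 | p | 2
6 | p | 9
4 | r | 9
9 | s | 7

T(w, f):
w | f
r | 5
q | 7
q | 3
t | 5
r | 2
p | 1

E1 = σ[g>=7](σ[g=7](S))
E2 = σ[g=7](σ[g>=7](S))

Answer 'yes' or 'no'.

E1 stepwise |·|:
  S → 6
  σ[g=7](S) → 2
  σ[g>=7](σ[g=7](S)) → 2
E2 stepwise |·|:
  S → 6
  σ[g>=7](S) → 5
  σ[g=7](σ[g>=7](S)) → 2

E1 and E2 produce the same multiset:
e | z | g
5 | q | 7
9 | s | 7

yes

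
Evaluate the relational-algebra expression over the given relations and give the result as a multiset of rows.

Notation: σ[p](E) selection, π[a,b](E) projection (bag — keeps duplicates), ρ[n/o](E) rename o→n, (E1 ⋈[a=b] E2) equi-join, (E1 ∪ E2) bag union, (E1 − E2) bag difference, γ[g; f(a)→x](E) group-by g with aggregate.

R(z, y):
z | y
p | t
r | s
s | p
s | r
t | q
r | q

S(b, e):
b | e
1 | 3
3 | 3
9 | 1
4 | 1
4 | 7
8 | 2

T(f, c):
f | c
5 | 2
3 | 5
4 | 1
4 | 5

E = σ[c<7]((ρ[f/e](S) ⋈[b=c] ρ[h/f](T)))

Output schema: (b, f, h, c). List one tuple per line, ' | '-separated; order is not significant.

Subexpression sizes:
  S → 6
  ρ[f/e](S) → 6
  T → 4
  ρ[h/f](T) → 4
  (ρ[f/e](S) ⋈[b=c] ρ[h/f](T)) → 1
  σ[c<7]((ρ[f/e](S) ⋈[b=c] ρ[h/f](T))) → 1

== RESULT ==
b | f | h | c
1 | 3 | 4 | 1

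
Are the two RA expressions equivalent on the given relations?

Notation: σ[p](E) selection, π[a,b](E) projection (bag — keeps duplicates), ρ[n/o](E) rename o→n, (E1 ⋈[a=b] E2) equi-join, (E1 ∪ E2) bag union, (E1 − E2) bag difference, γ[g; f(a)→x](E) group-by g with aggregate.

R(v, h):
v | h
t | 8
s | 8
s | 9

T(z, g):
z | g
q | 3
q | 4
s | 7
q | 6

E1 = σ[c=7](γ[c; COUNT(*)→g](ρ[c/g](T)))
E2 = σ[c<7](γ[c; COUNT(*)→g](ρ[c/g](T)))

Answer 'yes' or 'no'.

E1 per-node cardinality:
  T → 4
  ρ[c/g](T) → 4
  γ[c; COUNT(*)→g](ρ[c/g](T)) → 4
  σ[c=7](γ[c; COUNT(*)→g](ρ[c/g](T))) → 1
E2 per-node cardinality:
  T → 4
  ρ[c/g](T) → 4
  γ[c; COUNT(*)→g](ρ[c/g](T)) → 4
  σ[c<7](γ[c; COUNT(*)→g](ρ[c/g](T))) → 3

E1 result:
c | g
7 | 1
E2 result:
c | g
3 | 1
4 | 1
6 | 1
Witness: (3, 1) appears 0× in E1 but 1× in E2.

no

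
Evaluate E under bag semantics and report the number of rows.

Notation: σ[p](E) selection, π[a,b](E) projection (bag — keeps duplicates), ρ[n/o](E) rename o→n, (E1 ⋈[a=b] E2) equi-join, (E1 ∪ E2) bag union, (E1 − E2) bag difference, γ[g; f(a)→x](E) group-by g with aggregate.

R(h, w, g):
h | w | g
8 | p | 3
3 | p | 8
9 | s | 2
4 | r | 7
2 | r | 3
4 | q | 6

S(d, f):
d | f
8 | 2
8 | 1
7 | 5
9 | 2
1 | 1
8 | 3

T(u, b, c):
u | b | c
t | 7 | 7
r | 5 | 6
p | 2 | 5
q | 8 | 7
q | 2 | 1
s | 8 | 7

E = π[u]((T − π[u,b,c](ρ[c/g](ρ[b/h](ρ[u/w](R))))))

Row counts bottom-up:
  T → 6
  R → 6
  ρ[u/w](R) → 6
  ρ[b/h](ρ[u/w](R)) → 6
  ρ[c/g](ρ[b/h](ρ[u/w](R))) → 6
  π[u,b,c](ρ[c/g](ρ[b/h](ρ[u/w](R)))) → 6
  (T − π[u,b,c](ρ[c/g](ρ[b/h](ρ[u/w](R))))) → 6
  π[u]((T − π[u,b,c](ρ[c/g](ρ[b/h](ρ[u/w](R)))))) → 6

|E| = 6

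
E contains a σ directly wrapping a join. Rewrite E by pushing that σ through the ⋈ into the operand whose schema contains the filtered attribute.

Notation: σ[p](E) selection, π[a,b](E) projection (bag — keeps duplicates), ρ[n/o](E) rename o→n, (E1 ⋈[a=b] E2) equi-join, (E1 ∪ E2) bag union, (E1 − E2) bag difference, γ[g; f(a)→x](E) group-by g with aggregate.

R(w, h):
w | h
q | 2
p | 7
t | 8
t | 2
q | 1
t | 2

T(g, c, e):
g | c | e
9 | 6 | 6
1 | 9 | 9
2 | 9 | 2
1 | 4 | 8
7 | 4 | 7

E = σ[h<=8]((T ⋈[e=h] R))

σ filters on h, owned by the right side.
E' = (T ⋈[e=h] σ[h<=8](R))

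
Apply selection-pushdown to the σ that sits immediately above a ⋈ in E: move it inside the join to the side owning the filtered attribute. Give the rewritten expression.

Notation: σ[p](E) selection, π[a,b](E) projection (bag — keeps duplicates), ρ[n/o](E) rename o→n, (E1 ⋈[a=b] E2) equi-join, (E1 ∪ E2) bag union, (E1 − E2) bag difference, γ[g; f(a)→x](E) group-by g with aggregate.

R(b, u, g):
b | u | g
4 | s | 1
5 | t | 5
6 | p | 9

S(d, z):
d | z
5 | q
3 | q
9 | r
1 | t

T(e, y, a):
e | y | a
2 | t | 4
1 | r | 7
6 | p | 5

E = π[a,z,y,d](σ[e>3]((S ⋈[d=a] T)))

σ filters on e, owned by the right side.
E' = π[a,z,y,d]((S ⋈[d=a] σ[e>3](T)))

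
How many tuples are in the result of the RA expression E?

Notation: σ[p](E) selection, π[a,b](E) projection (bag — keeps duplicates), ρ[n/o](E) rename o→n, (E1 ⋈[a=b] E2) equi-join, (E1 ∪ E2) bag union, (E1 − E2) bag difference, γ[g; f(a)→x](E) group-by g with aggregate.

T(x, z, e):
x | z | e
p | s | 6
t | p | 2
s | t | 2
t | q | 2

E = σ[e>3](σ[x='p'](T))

Subexpression sizes:
  T → 4
  σ[x='p'](T) → 1
  σ[e>3](σ[x='p'](T)) → 1

|E| = 1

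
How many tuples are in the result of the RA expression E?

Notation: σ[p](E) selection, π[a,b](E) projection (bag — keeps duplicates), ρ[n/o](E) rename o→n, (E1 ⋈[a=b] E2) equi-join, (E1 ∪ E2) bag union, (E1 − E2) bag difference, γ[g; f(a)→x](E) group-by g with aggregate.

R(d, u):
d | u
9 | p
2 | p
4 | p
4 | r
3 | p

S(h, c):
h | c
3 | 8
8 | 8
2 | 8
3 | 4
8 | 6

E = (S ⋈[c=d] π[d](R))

Subexpression sizes:
  S → 5
  R → 5
  π[d](R) → 5
  (S ⋈[c=d] π[d](R)) → 2

|E| = 2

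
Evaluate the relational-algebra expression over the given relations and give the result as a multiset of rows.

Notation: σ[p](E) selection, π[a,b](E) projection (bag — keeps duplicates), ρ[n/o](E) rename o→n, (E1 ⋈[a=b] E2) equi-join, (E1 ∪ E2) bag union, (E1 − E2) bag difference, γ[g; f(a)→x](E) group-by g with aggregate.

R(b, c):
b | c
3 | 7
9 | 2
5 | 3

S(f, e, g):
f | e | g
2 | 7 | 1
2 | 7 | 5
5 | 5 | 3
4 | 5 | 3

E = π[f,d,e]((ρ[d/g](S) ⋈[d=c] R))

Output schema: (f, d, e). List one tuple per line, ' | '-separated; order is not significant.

Row counts bottom-up:
  S → 4
  ρ[d/g](S) → 4
  R → 3
  (ρ[d/g](S) ⋈[d=c] R) → 2
  π[f,d,e]((ρ[d/g](S) ⋈[d=c] R)) → 2

== RESULT ==
f | d | e
4 | 3 | 5
5 | 3 | 5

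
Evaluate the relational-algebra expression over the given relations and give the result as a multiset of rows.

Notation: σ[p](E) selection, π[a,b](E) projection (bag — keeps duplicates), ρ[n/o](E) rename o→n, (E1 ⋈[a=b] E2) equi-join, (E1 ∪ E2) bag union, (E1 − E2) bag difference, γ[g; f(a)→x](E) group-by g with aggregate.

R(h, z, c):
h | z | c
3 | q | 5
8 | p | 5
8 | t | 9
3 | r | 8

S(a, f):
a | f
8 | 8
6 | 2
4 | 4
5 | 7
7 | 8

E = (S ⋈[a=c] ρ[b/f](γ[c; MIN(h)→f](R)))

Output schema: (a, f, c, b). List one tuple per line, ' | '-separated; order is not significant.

Stepwise |·|:
  S → 5
  R → 4
  γ[c; MIN(h)→f](R) → 3
  ρ[b/f](γ[c; MIN(h)→f](R)) → 3
  (S ⋈[a=c] ρ[b/f](γ[c; MIN(h)→f](R))) → 2

== RESULT ==
a | f | c | b
5 | 7 | 5 | 3
8 | 8 | 8 | 3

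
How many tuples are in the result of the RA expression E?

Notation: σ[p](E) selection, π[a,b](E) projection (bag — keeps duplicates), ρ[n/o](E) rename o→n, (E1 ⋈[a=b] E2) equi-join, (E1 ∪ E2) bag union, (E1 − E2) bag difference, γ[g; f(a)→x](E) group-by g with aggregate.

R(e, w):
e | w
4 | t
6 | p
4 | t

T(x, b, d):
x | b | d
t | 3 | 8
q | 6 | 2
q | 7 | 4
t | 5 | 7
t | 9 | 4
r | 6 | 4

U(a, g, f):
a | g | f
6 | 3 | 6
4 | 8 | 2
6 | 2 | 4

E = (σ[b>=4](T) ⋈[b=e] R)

Row counts bottom-up:
  T → 6
  σ[b>=4](T) → 5
  R → 3
  (σ[b>=4](T) ⋈[b=e] R) → 2

|E| = 2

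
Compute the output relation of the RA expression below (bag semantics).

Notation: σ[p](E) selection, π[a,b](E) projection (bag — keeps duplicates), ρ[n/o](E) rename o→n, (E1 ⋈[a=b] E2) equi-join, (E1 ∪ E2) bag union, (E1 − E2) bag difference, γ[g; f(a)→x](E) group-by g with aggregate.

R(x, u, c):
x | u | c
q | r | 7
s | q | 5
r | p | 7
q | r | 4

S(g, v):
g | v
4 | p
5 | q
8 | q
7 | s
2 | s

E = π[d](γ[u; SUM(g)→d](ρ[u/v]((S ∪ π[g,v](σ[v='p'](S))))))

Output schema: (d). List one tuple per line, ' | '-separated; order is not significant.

Subexpression sizes:
  S → 5
  S → 5
  σ[v='p'](S) → 1
  π[g,v](σ[v='p'](S)) → 1
  (S ∪ π[g,v](σ[v='p'](S))) → 6
  ρ[u/v]((S ∪ π[g,v](σ[v='p'](S)))) → 6
  γ[u; SUM(g)→d](ρ[u/v]((S ∪ π[g,v](σ[v='p'](S))))) → 3
  π[d](γ[u; SUM(g)→d](ρ[u/v]((S ∪ π[g,v](σ[v='p'](S)))))) → 3

== RESULT ==
d
8
9
13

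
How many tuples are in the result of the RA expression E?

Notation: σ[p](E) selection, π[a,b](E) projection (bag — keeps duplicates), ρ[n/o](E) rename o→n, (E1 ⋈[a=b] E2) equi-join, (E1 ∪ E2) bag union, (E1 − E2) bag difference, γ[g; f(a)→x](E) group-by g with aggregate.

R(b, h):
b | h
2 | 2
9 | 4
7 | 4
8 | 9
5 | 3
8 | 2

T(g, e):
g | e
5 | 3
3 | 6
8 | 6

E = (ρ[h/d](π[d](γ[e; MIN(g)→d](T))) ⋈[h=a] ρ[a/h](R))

Subexpression sizes:
  T → 3
  γ[e; MIN(g)→d](T) → 2
  π[d](γ[e; MIN(g)→d](T)) → 2
  ρ[h/d](π[d](γ[e; MIN(g)→d](T))) → 2
  R → 6
  ρ[a/h](R) → 6
  (ρ[h/d](π[d](γ[e; MIN(g)→d](T))) ⋈[h=a] ρ[a/h](R)) → 1

|E| = 1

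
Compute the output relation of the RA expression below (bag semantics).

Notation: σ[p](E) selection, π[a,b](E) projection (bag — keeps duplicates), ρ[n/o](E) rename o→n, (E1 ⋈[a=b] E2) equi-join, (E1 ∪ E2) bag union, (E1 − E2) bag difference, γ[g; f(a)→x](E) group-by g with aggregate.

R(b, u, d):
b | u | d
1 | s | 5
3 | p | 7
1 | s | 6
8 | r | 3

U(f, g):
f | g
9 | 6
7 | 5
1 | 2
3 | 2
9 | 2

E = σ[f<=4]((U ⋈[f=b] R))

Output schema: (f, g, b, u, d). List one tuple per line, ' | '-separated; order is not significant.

Row counts bottom-up:
  U → 5
  R → 4
  (U ⋈[f=b] R) → 3
  σ[f<=4]((U ⋈[f=b] R)) → 3

== RESULT ==
f | g | b | u | d
1 | 2 | 1 | s | 5
1 | 2 | 1 | s | 6
3 | 2 | 3 | p | 7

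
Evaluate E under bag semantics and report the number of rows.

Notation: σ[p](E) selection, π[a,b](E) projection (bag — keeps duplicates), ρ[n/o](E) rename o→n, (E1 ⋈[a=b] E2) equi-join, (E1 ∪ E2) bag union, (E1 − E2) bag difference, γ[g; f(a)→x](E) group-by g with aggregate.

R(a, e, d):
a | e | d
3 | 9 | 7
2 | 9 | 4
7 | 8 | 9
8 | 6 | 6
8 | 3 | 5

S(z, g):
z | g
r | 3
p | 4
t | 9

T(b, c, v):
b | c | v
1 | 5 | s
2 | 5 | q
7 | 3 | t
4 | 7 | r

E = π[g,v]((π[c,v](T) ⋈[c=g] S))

Stepwise |·|:
  T → 4
  π[c,v](T) → 4
  S → 3
  (π[c,v](T) ⋈[c=g] S) → 1
  π[g,v]((π[c,v](T) ⋈[c=g] S)) → 1

|E| = 1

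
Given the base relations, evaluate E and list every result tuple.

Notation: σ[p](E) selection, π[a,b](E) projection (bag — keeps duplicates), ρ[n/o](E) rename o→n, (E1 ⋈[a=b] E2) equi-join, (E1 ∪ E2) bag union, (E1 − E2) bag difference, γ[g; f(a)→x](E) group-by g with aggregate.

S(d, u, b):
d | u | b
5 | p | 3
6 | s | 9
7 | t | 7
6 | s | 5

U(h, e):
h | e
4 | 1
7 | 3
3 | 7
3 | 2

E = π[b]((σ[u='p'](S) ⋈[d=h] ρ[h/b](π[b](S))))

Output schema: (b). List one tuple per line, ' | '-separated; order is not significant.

Per-node cardinality:
  S → 4
  σ[u='p'](S) → 1
  S → 4
  π[b](S) → 4
  ρ[h/b](π[b](S)) → 4
  (σ[u='p'](S) ⋈[d=h] ρ[h/b](π[b](S))) → 1
  π[b]((σ[u='p'](S) ⋈[d=h] ρ[h/b](π[b](S)))) → 1

== RESULT ==
b
3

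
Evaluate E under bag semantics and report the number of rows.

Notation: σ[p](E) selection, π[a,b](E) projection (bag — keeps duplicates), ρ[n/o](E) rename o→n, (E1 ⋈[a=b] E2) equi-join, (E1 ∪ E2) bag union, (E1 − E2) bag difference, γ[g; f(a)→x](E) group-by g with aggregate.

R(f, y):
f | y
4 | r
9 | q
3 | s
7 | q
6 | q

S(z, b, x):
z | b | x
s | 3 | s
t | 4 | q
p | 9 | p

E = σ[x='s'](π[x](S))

Subexpression sizes:
  S → 3
  π[x](S) → 3
  σ[x='s'](π[x](S)) → 1

|E| = 1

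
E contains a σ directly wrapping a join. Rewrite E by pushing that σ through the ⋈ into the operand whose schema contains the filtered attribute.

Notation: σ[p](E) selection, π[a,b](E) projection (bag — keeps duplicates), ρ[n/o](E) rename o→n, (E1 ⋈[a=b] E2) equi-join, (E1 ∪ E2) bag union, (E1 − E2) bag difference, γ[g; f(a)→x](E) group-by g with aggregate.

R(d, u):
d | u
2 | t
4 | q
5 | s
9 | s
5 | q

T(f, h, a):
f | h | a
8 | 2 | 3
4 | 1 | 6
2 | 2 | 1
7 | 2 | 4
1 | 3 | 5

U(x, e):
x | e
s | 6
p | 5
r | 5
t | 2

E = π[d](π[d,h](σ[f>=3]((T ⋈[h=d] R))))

σ filters on f, owned by the left side.
E' = π[d](π[d,h]((σ[f>=3](T) ⋈[h=d] R)))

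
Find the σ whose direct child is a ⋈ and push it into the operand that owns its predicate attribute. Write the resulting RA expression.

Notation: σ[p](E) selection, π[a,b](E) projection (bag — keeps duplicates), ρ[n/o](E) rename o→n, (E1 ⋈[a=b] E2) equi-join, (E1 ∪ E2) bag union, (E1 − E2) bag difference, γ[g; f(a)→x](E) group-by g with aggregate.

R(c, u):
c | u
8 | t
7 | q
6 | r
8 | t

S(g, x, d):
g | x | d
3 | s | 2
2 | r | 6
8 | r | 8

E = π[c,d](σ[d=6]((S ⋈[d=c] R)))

σ filters on d, owned by the left side.
E' = π[c,d]((σ[d=6](S) ⋈[d=c] R))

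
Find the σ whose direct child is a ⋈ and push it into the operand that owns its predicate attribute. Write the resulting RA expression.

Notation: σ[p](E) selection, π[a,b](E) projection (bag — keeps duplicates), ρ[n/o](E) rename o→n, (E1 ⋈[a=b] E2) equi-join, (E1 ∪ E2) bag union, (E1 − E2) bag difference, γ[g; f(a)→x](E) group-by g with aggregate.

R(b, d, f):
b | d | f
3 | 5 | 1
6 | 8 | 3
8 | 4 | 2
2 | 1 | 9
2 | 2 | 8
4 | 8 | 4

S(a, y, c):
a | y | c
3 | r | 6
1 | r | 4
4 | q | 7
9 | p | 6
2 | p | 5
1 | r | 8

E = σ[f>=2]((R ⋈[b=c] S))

σ filters on f, owned by the left side.
E' = (σ[f>=2](R) ⋈[b=c] S)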